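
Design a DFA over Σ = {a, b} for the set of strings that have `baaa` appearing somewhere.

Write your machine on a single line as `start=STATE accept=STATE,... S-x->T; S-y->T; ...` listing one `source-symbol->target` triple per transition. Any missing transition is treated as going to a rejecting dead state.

Track how much of `baaa` has been matched so far: state S0 is no progress, S4 is the absorbing accept state reached once `baaa` has occurred. Intermediate states record partial matches; on a mismatch, fall back to the longest reusable overlap.
A 5-state machine:
        a   b  
>  S0   S0  S1 
   S1   S2  S1 
   S2   S3  S1 
   S3   S4  S1 
 * S4   S4  S4 
(> = start, * = accepting)

start=S0; accept=S4; S0-a->S0; S0-b->S1; S1-a->S2; S1-b->S1; S2-a->S3; S2-b->S1; S3-a->S4; S3-b->S1; S4-a->S4; S4-b->S4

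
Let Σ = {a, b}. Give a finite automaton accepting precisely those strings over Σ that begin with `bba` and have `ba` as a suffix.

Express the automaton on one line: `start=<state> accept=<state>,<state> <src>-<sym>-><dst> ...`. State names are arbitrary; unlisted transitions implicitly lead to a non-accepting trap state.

start=q0 accept=q4 q0-a->q1 q0-b->q2 q1-a->q1 q1-b->q1 q2-a->q1 q2-b->q3 q3-a->q4 q3-b->q1 q4-a->q5 q4-b->q6 q5-a->q5 q5-b->q6 q6-a->q4 q6-b->q6

Build one automaton per condition and run them in lockstep. The first has 5 states tracking whether the input so far still matches the prefix `bba`; the second has 3 states tracking how much of the suffix `ba` has currently been matched. A product state is a pair (one from each), accepting exactly when both do. After merging equivalent states the machine shrinks.
        a   b  
>  q0   q1  q2 
   q1   q1  q1 
   q2   q1  q3 
   q3   q4  q1 
 * q4   q5  q6 
   q5   q5  q6 
   q6   q4  q6 
(> = start, * = accepting)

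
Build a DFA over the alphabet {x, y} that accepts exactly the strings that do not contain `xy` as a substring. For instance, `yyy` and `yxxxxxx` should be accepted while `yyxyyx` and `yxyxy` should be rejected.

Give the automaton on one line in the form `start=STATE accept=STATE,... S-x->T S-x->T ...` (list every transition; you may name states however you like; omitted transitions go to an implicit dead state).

start=q0 accept=q0,q1 q0-x->q1 q0-y->q0 q1-x->q1 q1-y->q2 q2-x->q2 q2-y->q2

This is the complement of 'contains `xy`'. Use the same substring-matching states — q0 through q2 holding how much of `xy` has just been matched — but flip the accepting set: everything except the trap q2 accepts.
With 3 states:
        x   y  
>* q0   q1  q0 
 * q1   q1  q2 
   q2   q2  q2 
(> = start, * = accepting)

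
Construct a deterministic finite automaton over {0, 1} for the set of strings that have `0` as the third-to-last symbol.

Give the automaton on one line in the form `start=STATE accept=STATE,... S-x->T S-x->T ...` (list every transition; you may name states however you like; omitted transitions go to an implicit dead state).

A DFA must remember the last 3 symbols (since which symbol is third-to-last isn't known until the input ends). Use one state per possible window of the last ≤3 symbols; accept from those whose window starts with `0`.
          0    1  
>  S0     S1   S2 
   S1     S3   S4 
   S2     S5   S6 
   S3     S7   S8 
   S4     S9  S10 
   S5    S11  S12 
   S6    S13  S14 
 * S7     S7   S8 
 * S8     S9  S10 
 * S9    S11  S12 
 * S10   S13  S14 
   S11    S7   S8 
   S12    S9  S10 
   S13   S11  S12 
   S14   S13  S14 
(> = start, * = accepting)

start=S0 accept=S7,S8,S9,S10 S0-0->S1 S0-1->S2 S1-0->S3 S1-1->S4 S2-0->S5 S2-1->S6 S3-0->S7 S3-1->S8 S4-0->S9 S4-1->S10 S5-0->S11 S5-1->S12 S6-0->S13 S6-1->S14 S7-0->S7 S7-1->S8 S8-0->S9 S8-1->S10 S9-0->S11 S9-1->S12 S10-0->S13 S10-1->S14 S11-0->S7 S11-1->S8 S12-0->S9 S12-1->S10 S13-0->S11 S13-1->S12 S14-0->S13 S14-1->S14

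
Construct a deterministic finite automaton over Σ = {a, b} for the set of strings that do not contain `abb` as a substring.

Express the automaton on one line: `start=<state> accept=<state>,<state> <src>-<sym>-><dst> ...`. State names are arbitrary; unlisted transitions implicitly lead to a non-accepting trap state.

start=q0 accept=q0,q1,q2 q0-a->q1 q0-b->q0 q1-a->q1 q1-b->q2 q2-a->q1 q2-b->q3 q3-a->q3 q3-b->q3

Track partial matches of the forbidden pattern `abb`. State q3 is a dead state reached once `abb` has occurred; every other state accepts. q0 means no part of `abb` is currently matched.
4 states suffice.
        a   b  
>* q0   q1  q0 
 * q1   q1  q2 
 * q2   q1  q3 
   q3   q3  q3 
(> = start, * = accepting)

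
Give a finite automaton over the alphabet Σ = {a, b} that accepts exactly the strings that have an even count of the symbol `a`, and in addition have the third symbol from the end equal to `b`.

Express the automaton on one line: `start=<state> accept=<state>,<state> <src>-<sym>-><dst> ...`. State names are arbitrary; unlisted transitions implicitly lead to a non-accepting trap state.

Run two small machines in parallel and take their product. The first has 2 states tracking the count of `a`s modulo 2; the second has 15 states tracking the last 3 symbols read. A product state is a pair (one from each), accepting exactly when both do. After merging equivalent states the machine shrinks.
12 states suffice.
          a    b  
>  q0     q1   q2 
   q1     q0   q3 
   q2     q4   q5 
   q3     q6   q7 
   q4     q8   q3 
   q5     q4   q9 
   q6     q1  q10 
   q7    q11   q7 
 * q8     q1   q2 
 * q9     q4   q9 
 * q10    q4   q5 
 * q11    q1  q10 
(> = start, * = accepting)

start=q0 accept=q8,q9,q10,q11 q0-a->q1 q0-b->q2 q1-a->q0 q1-b->q3 q2-a->q4 q2-b->q5 q3-a->q6 q3-b->q7 q4-a->q8 q4-b->q3 q5-a->q4 q5-b->q9 q6-a->q1 q6-b->q10 q7-a->q11 q7-b->q7 q8-a->q1 q8-b->q2 q9-a->q4 q9-b->q9 q10-a->q4 q10-b->q5 q11-a->q1 q11-b->q10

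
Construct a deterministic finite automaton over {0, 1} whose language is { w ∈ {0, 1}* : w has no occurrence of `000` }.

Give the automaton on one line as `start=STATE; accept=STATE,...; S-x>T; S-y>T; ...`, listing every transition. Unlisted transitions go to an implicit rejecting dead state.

This is the complement of 'contains `000`'. Use the same substring-matching states — s0 through s3 holding how much of `000` has just been matched — but flip the accepting set: everything except the trap s3 accepts.
With 4 states:
        0   1  
>* s0   s1  s0 
 * s1   s2  s0 
 * s2   s3  s0 
   s3   s3  s3 
(> = start, * = accepting)

start=s0; accept=s0,s1,s2; s0-0>s1; s0-1>s0; s1-0>s2; s1-1>s0; s2-0>s3; s2-1>s0; s3-0>s3; s3-1>s3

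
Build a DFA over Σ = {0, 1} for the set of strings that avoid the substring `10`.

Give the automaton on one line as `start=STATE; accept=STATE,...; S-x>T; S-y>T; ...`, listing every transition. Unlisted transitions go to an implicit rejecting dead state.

start=q0; accept=q0,q1; q0-0>q0; q0-1>q1; q1-0>q2; q1-1>q1; q2-0>q2; q2-1>q2

Track partial matches of the forbidden pattern `10`. State q2 is a dead state reached once `10` has occurred; every other state accepts. q0 means no part of `10` is currently matched.
3 states suffice.
        0   1  
>* q0   q0  q1 
 * q1   q2  q1 
   q2   q2  q2 
(> = start, * = accepting)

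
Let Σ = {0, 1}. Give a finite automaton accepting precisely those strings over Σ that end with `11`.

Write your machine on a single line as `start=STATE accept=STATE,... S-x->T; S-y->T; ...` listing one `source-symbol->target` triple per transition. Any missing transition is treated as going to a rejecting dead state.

start=q0; accept=q2; q0-0->q0; q0-1->q1; q1-0->q0; q1-1->q2; q2-0->q0; q2-1->q2

Remember how much of `11` the current input suffix matches. State q0 means no match yet; q1 means the last symbol is `1`; q2 means the last 2 symbols are `11`. Only q2 accepts. On a mismatch, fall back to the longest proper suffix that is still a prefix of `11`.
3 states suffice.
        0   1  
>  q0   q0  q1 
   q1   q0  q2 
 * q2   q0  q2 
(> = start, * = accepting)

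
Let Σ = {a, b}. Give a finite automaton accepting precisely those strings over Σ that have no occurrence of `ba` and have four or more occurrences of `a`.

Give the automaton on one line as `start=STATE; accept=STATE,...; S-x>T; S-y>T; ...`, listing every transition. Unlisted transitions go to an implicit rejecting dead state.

start=s0; accept=s5,s6; s0-a>s1; s0-b>s2; s1-a>s3; s1-b>s2; s2-a>s2; s2-b>s2; s3-a>s4; s3-b>s2; s4-a>s5; s4-b>s2; s5-a>s5; s5-b>s6; s6-a>s2; s6-b>s6

Run two small machines in parallel and take their product. The first has 3 states tracking partial matches of the forbidden pattern `ba`; the second has 6 states tracking the count of `a`s, saturating at 5. A product state is a pair (one from each), accepting exactly when both do. Equivalent product states are then merged.
        a   b  
>  s0   s1  s2 
   s1   s3  s2 
   s2   s2  s2 
   s3   s4  s2 
   s4   s5  s2 
 * s5   s5  s6 
 * s6   s2  s6 
(> = start, * = accepting)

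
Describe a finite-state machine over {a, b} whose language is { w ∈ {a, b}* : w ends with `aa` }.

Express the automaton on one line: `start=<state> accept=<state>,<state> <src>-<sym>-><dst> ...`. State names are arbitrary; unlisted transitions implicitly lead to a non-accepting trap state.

Let each state record the length of the longest suffix of the input read so far that is also a prefix of `aa`. q1 means the last symbol is `a`; q2 means the last 2 symbols are `aa`. Accept only at q2, where the string currently ends in `aa`.
With 3 states:
        a   b  
>  q0   q1  q0 
   q1   q2  q0 
 * q2   q2  q0 
(> = start, * = accepting)

start=q0 accept=q2 q0-a->q1 q0-b->q0 q1-a->q2 q1-b->q0 q2-a->q2 q2-b->q0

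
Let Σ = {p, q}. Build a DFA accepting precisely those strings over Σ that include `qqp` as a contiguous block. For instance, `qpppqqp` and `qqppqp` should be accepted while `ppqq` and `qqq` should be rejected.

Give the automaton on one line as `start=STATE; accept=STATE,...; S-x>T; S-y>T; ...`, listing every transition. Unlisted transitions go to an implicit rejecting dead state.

States A..C record the length of the longest prefix of `qqp` that matches the current input suffix. Reaching D means `qqp` has been seen, and we stay there forever. Accept from D.
With 4 states:
       p  q 
>  A   A  B 
   B   A  C 
   C   D  C 
 * D   D  D 
(> = start, * = accepting)

start=A; accept=D; A-p>A; A-q>B; B-p>A; B-q>C; C-p>D; C-q>C; D-p>D; D-q>D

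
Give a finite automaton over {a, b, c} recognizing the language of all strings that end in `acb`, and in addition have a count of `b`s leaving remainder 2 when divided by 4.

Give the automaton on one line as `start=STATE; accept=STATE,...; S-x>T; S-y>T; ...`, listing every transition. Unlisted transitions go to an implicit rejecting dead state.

start=q0; accept=q6; q0-a>q0; q0-b>q1; q0-c>q0; q1-a>q2; q1-b>q3; q1-c>q1; q2-a>q2; q2-b>q3; q2-c>q4; q3-a>q3; q3-b>q5; q3-c>q3; q4-a>q2; q4-b>q6; q4-c>q1; q5-a>q5; q5-b>q0; q5-c>q5; q6-a>q3; q6-b>q5; q6-c>q3

Build one automaton per condition and run them in lockstep. One (4 states) tracks how much of the suffix `acb` has currently been matched; the other (4 states) tracks the count of `b`s modulo 4. Each combined state is a pair, one component from each; accept when both components accept. After merging equivalent states the machine shrinks.
7 states suffice.
        a   b   c  
>  q0   q0  q1  q0 
   q1   q2  q3  q1 
   q2   q2  q3  q4 
   q3   q3  q5  q3 
   q4   q2  q6  q1 
   q5   q5  q0  q5 
 * q6   q3  q5  q3 
(> = start, * = accepting)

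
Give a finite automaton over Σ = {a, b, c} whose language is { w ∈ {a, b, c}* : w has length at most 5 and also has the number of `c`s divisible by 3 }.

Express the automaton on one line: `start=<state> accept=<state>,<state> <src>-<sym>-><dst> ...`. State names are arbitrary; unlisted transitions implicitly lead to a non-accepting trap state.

start=s0 accept=s0,s1,s3,s6,s9,s12 s0-a->s1 s0-b->s1 s0-c->s2 s1-a->s3 s1-b->s3 s1-c->s4 s2-a->s4 s2-b->s4 s2-c->s5 s3-a->s6 s3-b->s6 s3-c->s7 s4-a->s7 s4-b->s7 s4-c->s8 s5-a->s8 s5-b->s8 s5-c->s6 s6-a->s9 s6-b->s9 s6-c->s10 s7-a->s10 s7-b->s10 s7-c->s11 s8-a->s11 s8-b->s11 s8-c->s9 s9-a->s12 s9-b->s12 s9-c->s10 s10-a->s10 s10-b->s10 s10-c->s10 s11-a->s10 s11-b->s10 s11-c->s12 s12-a->s10 s12-b->s10 s12-c->s10

Handle the two conditions separately and then intersect. The first has 7 states tracking the input length, saturating at 6; the second has 3 states tracking the count of `c`s modulo 3. A product state is a pair (one from each), accepting exactly when both do. Equivalent product states are then merged.
With 13 states:
          a    b    c  
>* s0     s1   s1   s2 
 * s1     s3   s3   s4 
   s2     s4   s4   s5 
 * s3     s6   s6   s7 
   s4     s7   s7   s8 
   s5     s8   s8   s6 
 * s6     s9   s9  s10 
   s7    s10  s10  s11 
   s8    s11  s11   s9 
 * s9    s12  s12  s10 
   s10   s10  s10  s10 
   s11   s10  s10  s12 
 * s12   s10  s10  s10 
(> = start, * = accepting)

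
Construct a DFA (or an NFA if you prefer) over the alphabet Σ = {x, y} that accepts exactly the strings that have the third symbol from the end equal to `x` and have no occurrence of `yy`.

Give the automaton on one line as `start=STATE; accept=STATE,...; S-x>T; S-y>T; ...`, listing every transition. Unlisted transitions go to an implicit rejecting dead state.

start=q0; accept=q6,q7,q8; q0-x>q1; q0-y>q2; q1-x>q3; q1-y>q4; q2-x>q1; q2-y>q5; q3-x>q6; q3-y>q7; q4-x>q8; q4-y>q5; q5-x>q5; q5-y>q5; q6-x>q6; q6-y>q7; q7-x>q8; q7-y>q5; q8-x>q3; q8-y>q4

Build one automaton per condition and run them in lockstep. One (15 states) tracks the last 3 symbols read; the other (3 states) tracks partial matches of the forbidden pattern `yy`. Each combined state is a pair, one component from each; accept when both components accept. Minimizing collapses redundant product states.
        x   y  
>  q0   q1  q2 
   q1   q3  q4 
   q2   q1  q5 
   q3   q6  q7 
   q4   q8  q5 
   q5   q5  q5 
 * q6   q6  q7 
 * q7   q8  q5 
 * q8   q3  q4 
(> = start, * = accepting)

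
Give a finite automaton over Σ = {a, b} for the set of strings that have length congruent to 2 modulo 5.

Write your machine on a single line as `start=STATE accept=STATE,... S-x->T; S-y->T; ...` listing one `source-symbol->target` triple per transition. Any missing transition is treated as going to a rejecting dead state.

start=s0; accept=s2; s0-a->s1; s0-b->s1; s1-a->s2; s1-b->s2; s2-a->s3; s2-b->s3; s3-a->s4; s3-b->s4; s4-a->s0; s4-b->s0

Only the length mod 5 matters, so use a 5-cycle: from any state, every input symbol moves to the next state, wrapping s4 back to s0. Mark s2 accepting.
With 5 states:
        a   b  
>  s0   s1  s1 
   s1   s2  s2 
 * s2   s3  s3 
   s3   s4  s4 
   s4   s0  s0 
(> = start, * = accepting)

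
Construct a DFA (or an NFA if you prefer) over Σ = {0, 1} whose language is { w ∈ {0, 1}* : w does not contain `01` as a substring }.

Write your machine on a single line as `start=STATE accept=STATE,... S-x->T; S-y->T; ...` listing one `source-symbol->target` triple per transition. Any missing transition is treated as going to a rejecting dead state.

start=S0; accept=S0,S1; S0-0->S1; S0-1->S0; S1-0->S1; S1-1->S2; S2-0->S2; S2-1->S2

Track partial matches of the forbidden pattern `01`. State S2 is a dead state reached once `01` has occurred; every other state accepts. S0 means no part of `01` is currently matched.
3 states suffice.
        0   1  
>* S0   S1  S0 
 * S1   S1  S2 
   S2   S2  S2 
(> = start, * = accepting)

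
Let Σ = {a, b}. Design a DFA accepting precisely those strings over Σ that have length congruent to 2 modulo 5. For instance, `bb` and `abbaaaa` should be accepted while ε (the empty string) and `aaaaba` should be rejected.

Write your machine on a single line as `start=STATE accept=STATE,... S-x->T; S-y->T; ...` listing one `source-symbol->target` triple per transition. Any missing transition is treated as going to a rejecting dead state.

Only the length mod 5 matters, so use a 5-cycle: from any state, every input symbol moves to the next state, wrapping q4 back to q0. Mark q2 accepting.
        a   b  
>  q0   q1  q1 
   q1   q2  q2 
 * q2   q3  q3 
   q3   q4  q4 
   q4   q0  q0 
(> = start, * = accepting)

start=q0; accept=q2; q0-a->q1; q0-b->q1; q1-a->q2; q1-b->q2; q2-a->q3; q2-b->q3; q3-a->q4; q3-b->q4; q4-a->q0; q4-b->q0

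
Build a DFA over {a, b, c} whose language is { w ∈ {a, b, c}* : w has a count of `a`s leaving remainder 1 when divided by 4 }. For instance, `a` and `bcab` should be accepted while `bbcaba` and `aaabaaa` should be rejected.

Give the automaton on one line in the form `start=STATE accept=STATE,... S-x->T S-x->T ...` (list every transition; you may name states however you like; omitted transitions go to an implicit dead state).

Keep the running count of `a`s modulo 4: each `a` advances along the cycle q0 → q1 → q2 → q3 → q0 while other symbols loop. Accept at q1.
With 4 states:
        a   b   c  
>  q0   q1  q0  q0 
 * q1   q2  q1  q1 
   q2   q3  q2  q2 
   q3   q0  q3  q3 
(> = start, * = accepting)

start=q0 accept=q1 q0-a->q1 q0-b->q0 q0-c->q0 q1-a->q2 q1-b->q1 q1-c->q1 q2-a->q3 q2-b->q2 q2-c->q2 q3-a->q0 q3-b->q3 q3-c->q3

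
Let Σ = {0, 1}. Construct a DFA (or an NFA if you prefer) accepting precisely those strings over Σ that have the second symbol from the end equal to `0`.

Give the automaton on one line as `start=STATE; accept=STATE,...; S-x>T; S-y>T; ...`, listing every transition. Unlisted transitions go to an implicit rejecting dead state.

start=s0; accept=s3,s4; s0-0>s1; s0-1>s2; s1-0>s3; s1-1>s4; s2-0>s5; s2-1>s6; s3-0>s3; s3-1>s4; s4-0>s5; s4-1>s6; s5-0>s3; s5-1>s4; s6-0>s5; s6-1>s6

Because acceptance depends on a position counted from the end, the machine has to buffer the most recent 2 symbols. Make each state the string of the last up-to-2 symbols read; on input `x` shift the window left and append `x`. Accept when the buffered window has length 2 and begins with `0`.
7 states suffice.
        0   1  
>  s0   s1  s2 
   s1   s3  s4 
   s2   s5  s6 
 * s3   s3  s4 
 * s4   s5  s6 
   s5   s3  s4 
   s6   s5  s6 
(> = start, * = accepting)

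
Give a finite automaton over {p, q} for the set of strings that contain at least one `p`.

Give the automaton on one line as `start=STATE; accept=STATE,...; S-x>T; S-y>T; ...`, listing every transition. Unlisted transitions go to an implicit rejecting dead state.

start=A; accept=B,C; A-p>B; A-q>A; B-p>C; B-q>B; C-p>C; C-q>C

Count `p`s, saturating at 2: state A means no `p` yet, B means one `p` seen, C means more than one. Each `p` increments (capped at C); other symbols loop. Accept from {B, C}.
3 states suffice.
       p  q 
>  A   B  A 
 * B   C  B 
 * C   C  C 
(> = start, * = accepting)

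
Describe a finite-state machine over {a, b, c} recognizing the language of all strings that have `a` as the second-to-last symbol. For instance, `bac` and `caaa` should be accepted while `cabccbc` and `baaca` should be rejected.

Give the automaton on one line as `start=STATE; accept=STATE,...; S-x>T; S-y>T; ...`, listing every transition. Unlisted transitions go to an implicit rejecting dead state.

A DFA must remember the last 2 symbols (since which symbol is second-to-last isn't known until the input ends). Use one state per possible window of the last ≤2 symbols; accept from those whose window starts with `a`.
A 13-state machine:
          a    b    c  
>  q0     q1   q2   q3 
   q1     q4   q5   q6 
   q2     q7   q8   q9 
   q3    q10  q11  q12 
 * q4     q4   q5   q6 
 * q5     q7   q8   q9 
 * q6    q10  q11  q12 
   q7     q4   q5   q6 
   q8     q7   q8   q9 
   q9    q10  q11  q12 
   q10    q4   q5   q6 
   q11    q7   q8   q9 
   q12   q10  q11  q12 
(> = start, * = accepting)

start=q0; accept=q4,q5,q6; q0-a>q1; q0-b>q2; q0-c>q3; q1-a>q4; q1-b>q5; q1-c>q6; q2-a>q7; q2-b>q8; q2-c>q9; q3-a>q10; q3-b>q11; q3-c>q12; q4-a>q4; q4-b>q5; q4-c>q6; q5-a>q7; q5-b>q8; q5-c>q9; q6-a>q10; q6-b>q11; q6-c>q12; q7-a>q4; q7-b>q5; q7-c>q6; q8-a>q7; q8-b>q8; q8-c>q9; q9-a>q10; q9-b>q11; q9-c>q12; q10-a>q4; q10-b>q5; q10-c>q6; q11-a>q7; q11-b>q8; q11-c>q9; q12-a>q10; q12-b>q11; q12-c>q12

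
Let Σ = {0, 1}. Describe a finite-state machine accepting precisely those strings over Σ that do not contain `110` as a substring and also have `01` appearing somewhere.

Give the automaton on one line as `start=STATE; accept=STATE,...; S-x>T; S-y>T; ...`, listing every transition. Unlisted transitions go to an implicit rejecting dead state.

Handle the two conditions separately and then intersect. The first has 4 states tracking partial matches of the forbidden pattern `110`; the second has 3 states tracking whether and how much of `01` has been seen. A product state is a pair (one from each), accepting exactly when both do.
        0   1  
>  q0   q1  q2 
   q1   q1  q3 
   q2   q1  q4 
 * q3   q5  q6 
   q4   q7  q4 
 * q5   q5  q3 
 * q6   q8  q6 
   q7   q7  q8 
   q8   q8  q8 
(> = start, * = accepting)

start=q0; accept=q3,q5,q6; q0-0>q1; q0-1>q2; q1-0>q1; q1-1>q3; q2-0>q1; q2-1>q4; q3-0>q5; q3-1>q6; q4-0>q7; q4-1>q4; q5-0>q5; q5-1>q3; q6-0>q8; q6-1>q6; q7-0>q7; q7-1>q8; q8-0>q8; q8-1>q8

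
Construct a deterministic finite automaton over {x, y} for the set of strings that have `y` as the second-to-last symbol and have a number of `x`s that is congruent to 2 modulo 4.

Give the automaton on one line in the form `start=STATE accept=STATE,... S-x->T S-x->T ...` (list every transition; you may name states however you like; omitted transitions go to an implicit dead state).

Build one automaton per condition and run them in lockstep. The first has 7 states tracking the last 2 symbols read; the second has 4 states tracking the count of `x`s modulo 4. A product state is a pair (one from each), accepting exactly when both do. Equivalent product states are then merged.
8 states suffice.
        x   y  
>  q0   q1  q0 
   q1   q2  q3 
   q2   q4  q5 
   q3   q6  q3 
   q4   q0  q4 
   q5   q4  q7 
 * q6   q4  q5 
 * q7   q4  q7 
(> = start, * = accepting)

start=q0 accept=q6,q7 q0-x->q1 q0-y->q0 q1-x->q2 q1-y->q3 q2-x->q4 q2-y->q5 q3-x->q6 q3-y->q3 q4-x->q0 q4-y->q4 q5-x->q4 q5-y->q7 q6-x->q4 q6-y->q5 q7-x->q4 q7-y->q7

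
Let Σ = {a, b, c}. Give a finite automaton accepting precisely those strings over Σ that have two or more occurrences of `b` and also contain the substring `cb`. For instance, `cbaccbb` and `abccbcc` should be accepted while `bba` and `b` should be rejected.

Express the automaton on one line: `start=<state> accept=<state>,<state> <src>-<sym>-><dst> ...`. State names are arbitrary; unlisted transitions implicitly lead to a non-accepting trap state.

Build one automaton per condition and run them in lockstep. One (4 states) tracks the count of `b`s, saturating at 3; the other (3 states) tracks whether and how much of `cb` has been seen. Each combined state is a pair, one component from each; accept when both components accept.
          a    b    c  
>  S0     S0   S1   S2 
   S1     S1   S3   S4 
   S2     S0   S5   S2 
   S3     S3   S6   S7 
   S4     S1   S8   S4 
   S5     S5   S8   S5 
   S6     S6   S6   S9 
   S7     S3  S10   S7 
 * S8     S8  S10   S8 
   S9     S6  S10   S9 
 * S10   S10  S10  S10 
(> = start, * = accepting)

start=S0 accept=S8,S10 S0-a->S0 S0-b->S1 S0-c->S2 S1-a->S1 S1-b->S3 S1-c->S4 S2-a->S0 S2-b->S5 S2-c->S2 S3-a->S3 S3-b->S6 S3-c->S7 S4-a->S1 S4-b->S8 S4-c->S4 S5-a->S5 S5-b->S8 S5-c->S5 S6-a->S6 S6-b->S6 S6-c->S9 S7-a->S3 S7-b->S10 S7-c->S7 S8-a->S8 S8-b->S10 S8-c->S8 S9-a->S6 S9-b->S10 S9-c->S9 S10-a->S10 S10-b->S10 S10-c->S10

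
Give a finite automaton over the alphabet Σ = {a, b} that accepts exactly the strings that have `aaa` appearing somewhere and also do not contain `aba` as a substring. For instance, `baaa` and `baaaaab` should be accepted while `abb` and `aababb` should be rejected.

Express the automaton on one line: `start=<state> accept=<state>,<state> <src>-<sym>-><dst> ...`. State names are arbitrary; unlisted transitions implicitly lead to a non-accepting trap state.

start=s0 accept=s4,s6,s7 s0-a->s1 s0-b->s0 s1-a->s2 s1-b->s3 s2-a->s4 s2-b->s3 s3-a->s5 s3-b->s0 s4-a->s4 s4-b->s6 s5-a->s5 s5-b->s5 s6-a->s5 s6-b->s7 s7-a->s4 s7-b->s7

Run two small machines in parallel and take their product. The first has 4 states tracking whether and how much of `aaa` has been seen; the second has 4 states tracking partial matches of the forbidden pattern `aba`. A product state is a pair (one from each), accepting exactly when both do. After merging equivalent states the machine shrinks.
With 8 states:
        a   b  
>  s0   s1  s0 
   s1   s2  s3 
   s2   s4  s3 
   s3   s5  s0 
 * s4   s4  s6 
   s5   s5  s5 
 * s6   s5  s7 
 * s7   s4  s7 
(> = start, * = accepting)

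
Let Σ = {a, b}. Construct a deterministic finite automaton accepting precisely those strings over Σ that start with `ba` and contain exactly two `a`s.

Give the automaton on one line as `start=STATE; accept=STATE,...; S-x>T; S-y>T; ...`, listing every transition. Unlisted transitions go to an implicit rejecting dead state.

Handle the two conditions separately and then intersect. The first has 4 states tracking whether the input so far still matches the prefix `ba`; the second has 4 states tracking the count of `a`s, saturating at 3. A product state is a pair (one from each), accepting exactly when both do. Equivalent product states are then merged.
5 states suffice.
        a   b  
>  S0   S1  S2 
   S1   S1  S1 
   S2   S3  S1 
   S3   S4  S3 
 * S4   S1  S4 
(> = start, * = accepting)

start=S0; accept=S4; S0-a>S1; S0-b>S2; S1-a>S1; S1-b>S1; S2-a>S3; S2-b>S1; S3-a>S4; S3-b>S3; S4-a>S1; S4-b>S4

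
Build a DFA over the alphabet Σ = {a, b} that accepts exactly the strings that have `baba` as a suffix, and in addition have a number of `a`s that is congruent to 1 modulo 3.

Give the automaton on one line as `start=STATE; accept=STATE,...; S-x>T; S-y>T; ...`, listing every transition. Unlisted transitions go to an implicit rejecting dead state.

start=S0; accept=S14; S0-a>S1; S0-b>S2; S1-a>S3; S1-b>S4; S2-a>S5; S2-b>S2; S3-a>S0; S3-b>S6; S4-a>S7; S4-b>S4; S5-a>S3; S5-b>S8; S6-a>S9; S6-b>S6; S7-a>S0; S7-b>S10; S8-a>S11; S8-b>S4; S9-a>S1; S9-b>S12; S10-a>S13; S10-b>S6; S11-a>S0; S11-b>S10; S12-a>S14; S12-b>S2; S13-a>S1; S13-b>S12; S14-a>S3; S14-b>S8

Build one automaton per condition and run them in lockstep. One (5 states) tracks how much of the suffix `baba` has currently been matched; the other (3 states) tracks the count of `a`s modulo 3. Each combined state is a pair, one component from each; accept when both components accept.
With 15 states:
          a    b  
>  S0     S1   S2 
   S1     S3   S4 
   S2     S5   S2 
   S3     S0   S6 
   S4     S7   S4 
   S5     S3   S8 
   S6     S9   S6 
   S7     S0  S10 
   S8    S11   S4 
   S9     S1  S12 
   S10   S13   S6 
   S11    S0  S10 
   S12   S14   S2 
   S13    S1  S12 
 * S14    S3   S8 
(> = start, * = accepting)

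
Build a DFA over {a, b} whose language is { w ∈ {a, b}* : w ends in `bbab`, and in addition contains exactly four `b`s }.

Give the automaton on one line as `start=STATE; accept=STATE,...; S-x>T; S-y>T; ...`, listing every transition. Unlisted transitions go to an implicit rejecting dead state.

start=S0; accept=S13; S0-a>S0; S0-b>S1; S1-a>S2; S1-b>S3; S2-a>S2; S2-b>S4; S3-a>S5; S3-b>S6; S4-a>S7; S4-b>S6; S5-a>S7; S5-b>S8; S6-a>S9; S6-b>S10; S7-a>S7; S7-b>S11; S8-a>S12; S8-b>S10; S9-a>S12; S9-b>S13; S10-a>S14; S10-b>S15; S11-a>S12; S11-b>S10; S12-a>S12; S12-b>S16; S13-a>S17; S13-b>S15; S14-a>S17; S14-b>S18; S15-a>S19; S15-b>S15; S16-a>S17; S16-b>S15; S17-a>S17; S17-b>S20; S18-a>S21; S18-b>S15; S19-a>S21; S19-b>S18; S20-a>S21; S20-b>S15; S21-a>S21; S21-b>S20

Handle the two conditions separately and then intersect. The first has 5 states tracking how much of the suffix `bbab` has currently been matched; the second has 6 states tracking the count of `b`s, saturating at 5. A product state is a pair (one from each), accepting exactly when both do.
          a    b  
>  S0     S0   S1 
   S1     S2   S3 
   S2     S2   S4 
   S3     S5   S6 
   S4     S7   S6 
   S5     S7   S8 
   S6     S9  S10 
   S7     S7  S11 
   S8    S12  S10 
   S9    S12  S13 
   S10   S14  S15 
   S11   S12  S10 
   S12   S12  S16 
 * S13   S17  S15 
   S14   S17  S18 
   S15   S19  S15 
   S16   S17  S15 
   S17   S17  S20 
   S18   S21  S15 
   S19   S21  S18 
   S20   S21  S15 
   S21   S21  S20 
(> = start, * = accepting)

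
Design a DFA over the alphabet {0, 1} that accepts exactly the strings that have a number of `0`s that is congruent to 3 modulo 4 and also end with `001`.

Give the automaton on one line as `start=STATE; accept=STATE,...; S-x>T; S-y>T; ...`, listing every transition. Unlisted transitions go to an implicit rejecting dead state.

Handle the two conditions separately and then intersect. The first has 4 states tracking the count of `0`s modulo 4; the second has 4 states tracking how much of the suffix `001` has currently been matched. A product state is a pair (one from each), accepting exactly when both do.
          0    1  
>  q0     q1   q0 
   q1     q2   q3 
   q2     q4   q5 
   q3     q6   q3 
   q4     q7   q8 
   q5     q9  q10 
   q6     q4  q10 
   q7    q11  q12 
 * q8    q13  q14 
   q9     q7  q14 
   q10    q9  q10 
   q11    q2  q15 
   q12    q1   q0 
   q13   q11   q0 
   q14   q13  q14 
   q15    q6   q3 
(> = start, * = accepting)

start=q0; accept=q8; q0-0>q1; q0-1>q0; q1-0>q2; q1-1>q3; q2-0>q4; q2-1>q5; q3-0>q6; q3-1>q3; q4-0>q7; q4-1>q8; q5-0>q9; q5-1>q10; q6-0>q4; q6-1>q10; q7-0>q11; q7-1>q12; q8-0>q13; q8-1>q14; q9-0>q7; q9-1>q14; q10-0>q9; q10-1>q10; q11-0>q2; q11-1>q15; q12-0>q1; q12-1>q0; q13-0>q11; q13-1>q0; q14-0>q13; q14-1>q14; q15-0>q6; q15-1>q3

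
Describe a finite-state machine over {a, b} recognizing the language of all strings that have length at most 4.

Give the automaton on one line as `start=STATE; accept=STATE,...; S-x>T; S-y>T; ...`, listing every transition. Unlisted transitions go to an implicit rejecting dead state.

start=q0; accept=q0,q1,q2,q3,q4; q0-a>q1; q0-b>q1; q1-a>q2; q1-b>q2; q2-a>q3; q2-b>q3; q3-a>q4; q3-b>q4; q4-a>q5; q4-b>q5; q5-a>q5; q5-b>q5

Count input length up to 5: every symbol moves from q0 toward q5, which means 'more than 4' and absorbs. Accept from {q0, q1, q2, q3, q4}.
With 6 states:
        a   b  
>* q0   q1  q1 
 * q1   q2  q2 
 * q2   q3  q3 
 * q3   q4  q4 
 * q4   q5  q5 
   q5   q5  q5 
(> = start, * = accepting)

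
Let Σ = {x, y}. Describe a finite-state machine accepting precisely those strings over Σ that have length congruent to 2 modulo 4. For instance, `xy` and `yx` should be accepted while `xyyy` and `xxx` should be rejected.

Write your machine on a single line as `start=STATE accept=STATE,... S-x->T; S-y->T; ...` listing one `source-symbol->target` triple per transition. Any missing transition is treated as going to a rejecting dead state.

start=S0; accept=S2; S0-x->S1; S0-y->S1; S1-x->S2; S1-y->S2; S2-x->S3; S2-y->S3; S3-x->S0; S3-y->S0

Only the length mod 4 matters, so use a 4-cycle: from any state, every input symbol moves to the next state, wrapping S3 back to S0. Mark S2 accepting.
        x   y  
>  S0   S1  S1 
   S1   S2  S2 
 * S2   S3  S3 
   S3   S0  S0 
(> = start, * = accepting)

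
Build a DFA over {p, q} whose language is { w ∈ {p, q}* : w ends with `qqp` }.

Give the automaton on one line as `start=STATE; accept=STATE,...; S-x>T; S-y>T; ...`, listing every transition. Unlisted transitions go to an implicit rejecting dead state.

start=S0; accept=S3; S0-p>S0; S0-q>S1; S1-p>S0; S1-q>S2; S2-p>S3; S2-q>S2; S3-p>S0; S3-q>S1

Let each state record the length of the longest suffix of the input read so far that is also a prefix of `qqp`. S1 means the last symbol is `q`; S2 means the last 2 symbols are `qq`; S3 means the last 3 symbols are `qqp`. Accept only at S3, where the string currently ends in `qqp`.
        p   q  
>  S0   S0  S1 
   S1   S0  S2 
   S2   S3  S2 
 * S3   S0  S1 
(> = start, * = accepting)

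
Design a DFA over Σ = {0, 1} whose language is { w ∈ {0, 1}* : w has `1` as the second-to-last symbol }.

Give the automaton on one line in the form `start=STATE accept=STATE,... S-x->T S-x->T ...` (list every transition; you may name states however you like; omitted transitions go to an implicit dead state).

start=S0 accept=S5,S6 S0-0->S1 S0-1->S2 S1-0->S3 S1-1->S4 S2-0->S5 S2-1->S6 S3-0->S3 S3-1->S4 S4-0->S5 S4-1->S6 S5-0->S3 S5-1->S4 S6-0->S5 S6-1->S6

A DFA must remember the last 2 symbols (since which symbol is second-to-last isn't known until the input ends). Use one state per possible window of the last ≤2 symbols; accept from those whose window starts with `1`.
With 7 states:
        0   1  
>  S0   S1  S2 
   S1   S3  S4 
   S2   S5  S6 
   S3   S3  S4 
   S4   S5  S6 
 * S5   S3  S4 
 * S6   S5  S6 
(> = start, * = accepting)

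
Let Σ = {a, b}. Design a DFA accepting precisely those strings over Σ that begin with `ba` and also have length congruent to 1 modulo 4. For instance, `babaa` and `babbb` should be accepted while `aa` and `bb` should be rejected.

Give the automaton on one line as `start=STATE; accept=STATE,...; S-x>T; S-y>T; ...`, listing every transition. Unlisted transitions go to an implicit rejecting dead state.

start=q0; accept=q9; q0-a>q1; q0-b>q2; q1-a>q3; q1-b>q3; q2-a>q4; q2-b>q3; q3-a>q5; q3-b>q5; q4-a>q6; q4-b>q6; q5-a>q7; q5-b>q7; q6-a>q8; q6-b>q8; q7-a>q1; q7-b>q1; q8-a>q9; q8-b>q9; q9-a>q4; q9-b>q4

Handle the two conditions separately and then intersect. The first has 4 states tracking whether the input so far still matches the prefix `ba`; the second has 4 states tracking the input length modulo 4. A product state is a pair (one from each), accepting exactly when both do.
        a   b  
>  q0   q1  q2 
   q1   q3  q3 
   q2   q4  q3 
   q3   q5  q5 
   q4   q6  q6 
   q5   q7  q7 
   q6   q8  q8 
   q7   q1  q1 
   q8   q9  q9 
 * q9   q4  q4 
(> = start, * = accepting)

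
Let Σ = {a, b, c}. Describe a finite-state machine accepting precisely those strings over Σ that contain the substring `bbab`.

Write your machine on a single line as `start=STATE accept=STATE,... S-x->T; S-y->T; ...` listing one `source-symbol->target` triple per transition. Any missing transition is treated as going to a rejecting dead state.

start=q0; accept=q4; q0-a->q0; q0-b->q1; q0-c->q0; q1-a->q0; q1-b->q2; q1-c->q0; q2-a->q3; q2-b->q2; q2-c->q0; q3-a->q0; q3-b->q4; q3-c->q0; q4-a->q4; q4-b->q4; q4-c->q4

States q0..q3 record the length of the longest prefix of `bbab` that matches the current input suffix. Reaching q4 means `bbab` has been seen, and we stay there forever. Accept from q4.
With 5 states:
        a   b   c  
>  q0   q0  q1  q0 
   q1   q0  q2  q0 
   q2   q3  q2  q0 
   q3   q0  q4  q0 
 * q4   q4  q4  q4 
(> = start, * = accepting)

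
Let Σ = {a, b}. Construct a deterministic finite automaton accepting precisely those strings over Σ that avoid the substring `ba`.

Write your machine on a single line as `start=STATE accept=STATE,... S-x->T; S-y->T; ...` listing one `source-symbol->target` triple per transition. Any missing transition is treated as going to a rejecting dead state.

Track partial matches of the forbidden pattern `ba`. State s2 is a dead state reached once `ba` has occurred; every other state accepts. s0 means no part of `ba` is currently matched.
        a   b  
>* s0   s0  s1 
 * s1   s2  s1 
   s2   s2  s2 
(> = start, * = accepting)

start=s0; accept=s0,s1; s0-a->s0; s0-b->s1; s1-a->s2; s1-b->s1; s2-a->s2; s2-b->s2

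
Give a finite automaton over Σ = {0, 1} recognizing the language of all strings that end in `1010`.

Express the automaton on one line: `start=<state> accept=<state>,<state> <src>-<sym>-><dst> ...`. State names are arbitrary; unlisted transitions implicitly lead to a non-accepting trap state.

start=S0 accept=S4 S0-0->S0 S0-1->S1 S1-0->S2 S1-1->S1 S2-0->S0 S2-1->S3 S3-0->S4 S3-1->S1 S4-0->S0 S4-1->S3

Let each state record the length of the longest suffix of the input read so far that is also a prefix of `1010`. S1 means the last symbol is `1`; S2 means the last 2 symbols are `10`; S3 means the last 3 symbols are `101`; S4 means the last 4 symbols are `1010`. Accept only at S4, where the string currently ends in `1010`.
        0   1  
>  S0   S0  S1 
   S1   S2  S1 
   S2   S0  S3 
   S3   S4  S1 
 * S4   S0  S3 
(> = start, * = accepting)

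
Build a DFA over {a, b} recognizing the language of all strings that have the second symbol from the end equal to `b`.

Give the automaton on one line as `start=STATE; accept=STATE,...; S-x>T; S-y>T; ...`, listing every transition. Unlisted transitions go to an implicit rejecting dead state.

start=q0; accept=q5,q6; q0-a>q1; q0-b>q2; q1-a>q3; q1-b>q4; q2-a>q5; q2-b>q6; q3-a>q3; q3-b>q4; q4-a>q5; q4-b>q6; q5-a>q3; q5-b>q4; q6-a>q5; q6-b>q6

Because acceptance depends on a position counted from the end, the machine has to buffer the most recent 2 symbols. Make each state the string of the last up-to-2 symbols read; on input `x` shift the window left and append `x`. Accept when the buffered window has length 2 and begins with `b`.
With 7 states:
        a   b  
>  q0   q1  q2 
   q1   q3  q4 
   q2   q5  q6 
   q3   q3  q4 
   q4   q5  q6 
 * q5   q3  q4 
 * q6   q5  q6 
(> = start, * = accepting)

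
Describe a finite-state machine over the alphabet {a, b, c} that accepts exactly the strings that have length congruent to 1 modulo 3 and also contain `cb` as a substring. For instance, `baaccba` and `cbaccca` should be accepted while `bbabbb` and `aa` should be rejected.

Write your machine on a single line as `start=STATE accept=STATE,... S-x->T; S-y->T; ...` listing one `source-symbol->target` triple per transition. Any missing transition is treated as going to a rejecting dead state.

Run two small machines in parallel and take their product. One (3 states) tracks the input length modulo 3; the other (3 states) tracks whether and how much of `cb` has been seen. Each combined state is a pair, one component from each; accept when both components accept.
        a   b   c  
>  s0   s1  s1  s2 
   s1   s3  s3  s4 
   s2   s3  s5  s4 
   s3   s0  s0  s6 
   s4   s0  s7  s6 
   s5   s7  s7  s7 
   s6   s1  s8  s2 
   s7   s8  s8  s8 
 * s8   s5  s5  s5 
(> = start, * = accepting)

start=s0; accept=s8; s0-a->s1; s0-b->s1; s0-c->s2; s1-a->s3; s1-b->s3; s1-c->s4; s2-a->s3; s2-b->s5; s2-c->s4; s3-a->s0; s3-b->s0; s3-c->s6; s4-a->s0; s4-b->s7; s4-c->s6; s5-a->s7; s5-b->s7; s5-c->s7; s6-a->s1; s6-b->s8; s6-c->s2; s7-a->s8; s7-b->s8; s7-c->s8; s8-a->s5; s8-b->s5; s8-c->s5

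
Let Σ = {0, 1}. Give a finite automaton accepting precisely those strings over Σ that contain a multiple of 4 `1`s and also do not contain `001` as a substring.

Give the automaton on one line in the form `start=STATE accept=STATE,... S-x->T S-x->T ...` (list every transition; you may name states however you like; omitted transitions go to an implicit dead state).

start=q0 accept=q0,q1,q3 q0-0->q1 q0-1->q2 q1-0->q3 q1-1->q2 q2-0->q4 q2-1->q5 q3-0->q3 q3-1->q6 q4-0->q6 q4-1->q5 q5-0->q7 q5-1->q8 q6-0->q6 q6-1->q6 q7-0->q6 q7-1->q8 q8-0->q9 q8-1->q0 q9-0->q6 q9-1->q0

Run two small machines in parallel and take their product. One (4 states) tracks the count of `1`s modulo 4; the other (4 states) tracks partial matches of the forbidden pattern `001`. Each combined state is a pair, one component from each; accept when both components accept. Minimizing collapses redundant product states.
10 states suffice.
        0   1  
>* q0   q1  q2 
 * q1   q3  q2 
   q2   q4  q5 
 * q3   q3  q6 
   q4   q6  q5 
   q5   q7  q8 
   q6   q6  q6 
   q7   q6  q8 
   q8   q9  q0 
   q9   q6  q0 
(> = start, * = accepting)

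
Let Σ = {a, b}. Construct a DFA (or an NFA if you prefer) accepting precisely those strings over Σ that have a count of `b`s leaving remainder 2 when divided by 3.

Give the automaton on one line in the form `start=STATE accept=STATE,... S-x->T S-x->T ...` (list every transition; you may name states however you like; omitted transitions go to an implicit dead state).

start=q0 accept=q2 q0-a->q0 q0-b->q1 q1-a->q1 q1-b->q2 q2-a->q2 q2-b->q0

Keep the running count of `b`s modulo 3: each `b` advances along the cycle q0 → q1 → q2 → q0 while other symbols loop. Accept at q2.
        a   b  
>  q0   q0  q1 
   q1   q1  q2 
 * q2   q2  q0 
(> = start, * = accepting)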